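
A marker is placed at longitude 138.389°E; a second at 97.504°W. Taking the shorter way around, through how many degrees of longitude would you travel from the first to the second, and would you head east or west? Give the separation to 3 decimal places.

124.107° east

Raw difference: -97.504 − 138.389 = -235.893°.
Normalise into (−180°, 180°]: -235.893° + 360° = 124.107°.
Positive ⇒ the second point lies to the east; separation 124.107°.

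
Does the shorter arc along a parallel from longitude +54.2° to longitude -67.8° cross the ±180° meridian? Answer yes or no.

Signed shortest Δλ = ((-67.8 − 54.2 + 180) mod 360) − 180 = -122.0°.
Going west by 122.0° from +54.2° reaches -67.8° without touching 180°.

No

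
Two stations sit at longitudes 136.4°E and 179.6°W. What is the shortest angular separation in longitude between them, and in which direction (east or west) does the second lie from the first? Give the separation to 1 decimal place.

Raw difference: -179.6 − 136.4 = -316.0°.
Normalise into (−180°, 180°]: -316.0° + 360° = 44.0°.
Positive ⇒ the second point lies to the east; separation 44.0°.

44.0° east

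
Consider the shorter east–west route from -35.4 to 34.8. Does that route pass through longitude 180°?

Signed shortest Δλ = ((34.8 − -35.4 + 180) mod 360) − 180 = 70.2°.
Going east by 70.2° from -35.4° reaches +34.8° without touching 180°.

No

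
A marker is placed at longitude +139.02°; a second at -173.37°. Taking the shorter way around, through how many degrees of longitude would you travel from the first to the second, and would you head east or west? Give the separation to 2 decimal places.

47.61° east

Raw difference: -173.37 − 139.02 = -312.39°.
Normalise into (−180°, 180°]: -312.39° + 360° = 47.61°.
Positive ⇒ the second point lies to the east; separation 47.61°.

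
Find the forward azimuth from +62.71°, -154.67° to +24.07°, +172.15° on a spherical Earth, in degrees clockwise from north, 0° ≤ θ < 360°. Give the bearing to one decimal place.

225.4°

Δλ = 172.15 − -154.67 = 326.82°; wrapped into (−180°, 180°]: -33.18°.
θ = atan2( sin Δλ · cos φ₂ , cos φ₁ · sin φ₂ − sin φ₁ · cos φ₂ · cos Δλ )
  = atan2(-0.49968, -0.49213) = -134.563° → normalised to [0°, 360°): 225.437°.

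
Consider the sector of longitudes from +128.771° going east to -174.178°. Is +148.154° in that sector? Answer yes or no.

Yes

Band width going east from +128.771° to -174.178°: ((-174.178 − 128.771) mod 360) = 57.051°.
Offset of +148.154° east of the west edge: ((148.154 − 128.771) mod 360) = 19.383°.
19.383° ≤ 57.051° ⇒ inside.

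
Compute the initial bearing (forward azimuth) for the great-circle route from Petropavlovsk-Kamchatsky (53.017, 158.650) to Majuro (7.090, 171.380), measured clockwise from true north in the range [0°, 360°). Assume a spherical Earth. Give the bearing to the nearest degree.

163°

Δλ = 171.380 − 158.650 = 12.730°.
θ = atan2( sin Δλ · cos φ₂ , cos φ₁ · sin φ₂ − sin φ₁ · cos φ₂ · cos Δλ )
  = atan2(0.21867, -0.69897) = 162.628° → normalised to [0°, 360°): 162.628°.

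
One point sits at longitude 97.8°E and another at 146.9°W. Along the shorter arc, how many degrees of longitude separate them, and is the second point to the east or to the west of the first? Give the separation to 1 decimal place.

115.3° east

Raw difference: -146.9 − 97.8 = -244.7°.
Normalise into (−180°, 180°]: -244.7° + 360° = 115.3°.
Positive ⇒ the second point lies to the east; separation 115.3°.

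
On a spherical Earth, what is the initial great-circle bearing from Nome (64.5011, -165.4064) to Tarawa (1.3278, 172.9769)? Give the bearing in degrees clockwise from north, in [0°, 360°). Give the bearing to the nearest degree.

Δλ = 172.9769 − -165.4064 = 338.3833°; wrapped into (−180°, 180°]: -21.6167°.
θ = atan2( sin Δλ · cos φ₂ , cos φ₁ · sin φ₂ − sin φ₁ · cos φ₂ · cos Δλ )
  = atan2(-0.36830, -0.82891) = -156.044° → normalised to [0°, 360°): 203.956°.

204°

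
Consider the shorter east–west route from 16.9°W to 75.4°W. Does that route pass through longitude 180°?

Signed shortest Δλ = ((-75.4 − -16.9 + 180) mod 360) − 180 = -58.5°.
Going west by 58.5° from -16.9° reaches -75.4° without touching 180°.

No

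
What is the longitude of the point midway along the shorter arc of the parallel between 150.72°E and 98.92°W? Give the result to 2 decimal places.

Signed shortest Δλ from +150.72° to -98.92° is +110.36°.
Midpoint longitude = +150.72° + (+110.36°)/2 = +150.72° + 55.18° = +205.90°.
Normalise into (−180°, 180°]: -154.10°.
(The naïve average (+150.72 + -98.92)/2 = 25.9° is on the wrong side of the globe.)

154.10°W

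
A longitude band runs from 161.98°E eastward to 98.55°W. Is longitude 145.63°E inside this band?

Band width going east from +161.98° to -98.55°: ((-98.55 − 161.98) mod 360) = 99.47°.
Offset of +145.63° east of the west edge: ((145.63 − 161.98) mod 360) = 343.65°.
343.65° > 99.47° ⇒ outside.

No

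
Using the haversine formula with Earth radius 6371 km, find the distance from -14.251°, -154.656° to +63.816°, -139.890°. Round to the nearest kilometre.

8772 km

Δλ = -139.890 − -154.656 = 14.766°.
Δφ = 63.816 − -14.251 = 78.067°.
a = sin²(Δφ/2) + cos φ₁ · cos φ₂ · sin²(Δλ/2) = 0.403678.
c = 2·atan2(√a, √(1−a)) = 1.37694 rad → d = 6371·c ≈ 8772.49 km.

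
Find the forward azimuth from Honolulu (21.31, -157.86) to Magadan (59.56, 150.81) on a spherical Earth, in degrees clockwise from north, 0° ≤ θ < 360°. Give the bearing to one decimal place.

Δλ = 150.81 − -157.86 = 308.67°; wrapped into (−180°, 180°]: -51.33°.
θ = atan2( sin Δλ · cos φ₂ , cos φ₁ · sin φ₂ − sin φ₁ · cos φ₂ · cos Δλ )
  = atan2(-0.39556, 0.68817) = -29.890° → normalised to [0°, 360°): 330.110°.

330.1°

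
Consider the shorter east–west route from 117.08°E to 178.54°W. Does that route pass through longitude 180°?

Yes

Naïve |-178.54 − 117.08| = 295.62° > 180°, so the shorter arc goes the other way round — across 180°.
Signed shortest Δλ = ((-178.54 − 117.08 + 180) mod 360) − 180 = 64.38°.
Going east by 64.38° from +117.08° passes through 180° before reaching -178.54°.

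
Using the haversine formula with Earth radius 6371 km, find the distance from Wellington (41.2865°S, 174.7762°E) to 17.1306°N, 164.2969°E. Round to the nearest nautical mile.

Δλ = 164.2969 − 174.7762 = -10.4793°.
Δφ = 17.1306 − -41.2865 = 58.4171°.
a = sin²(Δφ/2) + cos φ₁ · cos φ₂ · sin²(Δλ/2) = 0.244123.
c = 2·atan2(√a, √(1−a)) = 1.03357 rad → d = 6371·c ≈ 6584.88 km ≈ 3555.55 nmi.

3556 nmi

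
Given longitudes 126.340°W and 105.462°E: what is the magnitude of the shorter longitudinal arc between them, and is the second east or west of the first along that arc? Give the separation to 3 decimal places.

Raw difference: 105.462 − -126.340 = 231.802°.
Normalise into (−180°, 180°]: 231.802° − 360° = -128.198°.
Negative ⇒ the second point lies to the west; separation 128.198°.

128.198° west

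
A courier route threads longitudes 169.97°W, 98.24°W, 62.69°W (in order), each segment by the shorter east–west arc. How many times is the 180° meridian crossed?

Leg 1: -169.97° → -98.24°, shortest Δλ = 71.73° (east) — does not cross 180°.
Leg 2: -98.24° → -62.69°, shortest Δλ = 35.55° (east) — does not cross 180°.
Total crossings: 0.

0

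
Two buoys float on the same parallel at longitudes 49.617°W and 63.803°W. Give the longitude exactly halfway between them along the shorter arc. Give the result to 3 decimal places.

Signed shortest Δλ from -49.617° to -63.803° is -14.186°.
Midpoint longitude = -49.617° + (-14.186°)/2 = -49.617° − 7.093° = -56.710°.

56.710°W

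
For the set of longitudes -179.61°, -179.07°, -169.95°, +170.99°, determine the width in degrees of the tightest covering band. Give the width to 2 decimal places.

19.06°

Sort the longitudes: -179.61°, -179.07°, -169.95°, +170.99°.
Eastward gaps between consecutive values (wrapping around): 0.54°, 9.12°, 340.94°, 9.40°.
Largest gap = 340.94° ⇒ minimal covering band is its complement: 360° − 340.94° = 19.06°.
Band runs from +170.99° eastward to -169.95°, crossing the antimeridian.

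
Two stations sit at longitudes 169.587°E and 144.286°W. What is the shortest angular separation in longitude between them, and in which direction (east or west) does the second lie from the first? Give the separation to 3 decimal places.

46.127° east

Raw difference: -144.286 − 169.587 = -313.873°.
Normalise into (−180°, 180°]: -313.873° + 360° = 46.127°.
Positive ⇒ the second point lies to the east; separation 46.127°.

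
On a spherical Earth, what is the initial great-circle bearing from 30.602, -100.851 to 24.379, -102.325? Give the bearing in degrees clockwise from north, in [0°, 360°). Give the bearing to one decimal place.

192.2°

Δλ = -102.325 − -100.851 = -1.474°.
θ = atan2( sin Δλ · cos φ₂ , cos φ₁ · sin φ₂ − sin φ₁ · cos φ₂ · cos Δλ )
  = atan2(-0.02343, -0.10824) = -167.787° → normalised to [0°, 360°): 192.213°.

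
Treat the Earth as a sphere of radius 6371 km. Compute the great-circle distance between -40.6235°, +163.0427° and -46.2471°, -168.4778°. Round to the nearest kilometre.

Δλ = -168.4778 − 163.0427 = -331.5205°; wrapped into (−180°, 180°]: 28.4795°.
Δφ = -46.2471 − -40.6235 = -5.6236°.
a = sin²(Δφ/2) + cos φ₁ · cos φ₂ · sin²(Δλ/2) = 0.034165.
c = 2·atan2(√a, √(1−a)) = 0.37182 rad → d = 6371·c ≈ 2368.84 km.

2369 km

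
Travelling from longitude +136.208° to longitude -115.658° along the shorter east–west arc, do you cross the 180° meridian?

Naïve |-115.658 − 136.208| = 251.866° > 180°, so the shorter arc goes the other way round — across 180°.
Signed shortest Δλ = ((-115.658 − 136.208 + 180) mod 360) − 180 = 108.134°.
Going east by 108.134° from +136.208° passes through 180° before reaching -115.658°.

Yes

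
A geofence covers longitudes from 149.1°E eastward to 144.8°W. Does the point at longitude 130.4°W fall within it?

Band width going east from +149.1° to -144.8°: ((-144.8 − 149.1) mod 360) = 66.1°.
Offset of -130.4° east of the west edge: ((-130.4 − 149.1) mod 360) = 80.5°.
80.5° > 66.1° ⇒ outside.

No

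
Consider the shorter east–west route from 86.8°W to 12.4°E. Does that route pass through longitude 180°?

No

Signed shortest Δλ = ((12.4 − -86.8 + 180) mod 360) − 180 = 99.2°.
Going east by 99.2° from -86.8° reaches +12.4° without touching 180°.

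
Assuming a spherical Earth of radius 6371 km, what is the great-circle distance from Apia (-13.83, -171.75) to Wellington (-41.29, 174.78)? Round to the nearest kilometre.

Δλ = 174.78 − -171.75 = 346.53°; wrapped into (−180°, 180°]: -13.47°.
Δφ = -41.29 − -13.83 = -27.46°.
a = sin²(Δφ/2) + cos φ₁ · cos φ₂ · sin²(Δλ/2) = 0.066368.
c = 2·atan2(√a, √(1−a)) = 0.52112 rad → d = 6371·c ≈ 3320.04 km.

3320 km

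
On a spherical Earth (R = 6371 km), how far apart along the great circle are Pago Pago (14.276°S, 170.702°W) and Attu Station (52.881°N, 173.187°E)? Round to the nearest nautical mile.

4117 nmi

Δλ = 173.187 − -170.702 = 343.889°; wrapped into (−180°, 180°]: -16.111°.
Δφ = 52.881 − -14.276 = 67.157°.
a = sin²(Δφ/2) + cos φ₁ · cos φ₂ · sin²(Δλ/2) = 0.317381.
c = 2·atan2(√a, √(1−a)) = 1.19691 rad → d = 6371·c ≈ 7625.50 km ≈ 4117.44 nmi.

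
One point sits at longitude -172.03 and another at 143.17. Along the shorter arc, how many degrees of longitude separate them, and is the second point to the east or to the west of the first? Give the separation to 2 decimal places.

Raw difference: 143.17 − -172.03 = 315.2°.
Normalise into (−180°, 180°]: 315.2° − 360° = -44.8°.
Negative ⇒ the second point lies to the west; separation 44.80°.

44.80° west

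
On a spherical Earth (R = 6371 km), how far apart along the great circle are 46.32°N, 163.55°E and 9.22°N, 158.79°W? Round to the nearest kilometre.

5453 km

Δλ = -158.79 − 163.55 = -322.34°; wrapped into (−180°, 180°]: 37.66°.
Δφ = 9.22 − 46.32 = -37.10°.
a = sin²(Δφ/2) + cos φ₁ · cos φ₂ · sin²(Δλ/2) = 0.172225.
c = 2·atan2(√a, √(1−a)) = 0.85589 rad → d = 6371·c ≈ 5452.84 km.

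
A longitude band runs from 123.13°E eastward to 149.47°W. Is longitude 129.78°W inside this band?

No

Band width going east from +123.13° to -149.47°: ((-149.47 − 123.13) mod 360) = 87.40°.
Offset of -129.78° east of the west edge: ((-129.78 − 123.13) mod 360) = 107.09°.
107.09° > 87.40° ⇒ outside.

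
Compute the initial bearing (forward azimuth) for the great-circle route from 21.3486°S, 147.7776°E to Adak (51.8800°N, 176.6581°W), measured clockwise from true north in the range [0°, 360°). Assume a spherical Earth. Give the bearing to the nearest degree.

21°

Δλ = -176.6581 − 147.7776 = -324.4357°; wrapped into (−180°, 180°]: 35.5643°.
θ = atan2( sin Δλ · cos φ₂ , cos φ₁ · sin φ₂ − sin φ₁ · cos φ₂ · cos Δλ )
  = atan2(0.35904, 0.91554) = 21.413° → normalised to [0°, 360°): 21.413°.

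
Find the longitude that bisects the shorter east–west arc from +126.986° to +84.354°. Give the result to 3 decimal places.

+105.670°

Signed shortest Δλ from +126.986° to +84.354° is -42.632°.
Midpoint longitude = +126.986° + (-42.632°)/2 = +126.986° − 21.316° = +105.670°.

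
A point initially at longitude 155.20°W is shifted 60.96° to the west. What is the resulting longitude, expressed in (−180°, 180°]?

Start at -155.20°; shift −60.96° → -216.16°.
-216.16° lies outside (−180°, 180°]; add 360° → +143.84°.

143.84°E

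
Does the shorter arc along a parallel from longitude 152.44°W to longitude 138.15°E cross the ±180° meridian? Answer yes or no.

Naïve |138.15 − -152.44| = 290.59° > 180°, so the shorter arc goes the other way round — across 180°.
Signed shortest Δλ = ((138.15 − -152.44 + 180) mod 360) − 180 = -69.41°.
Going west by 69.41° from -152.44° passes through 180° before reaching +138.15°.

Yes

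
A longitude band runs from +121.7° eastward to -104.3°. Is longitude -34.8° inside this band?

No

Band width going east from +121.7° to -104.3°: ((-104.3 − 121.7) mod 360) = 134.0°.
Offset of -34.8° east of the west edge: ((-34.8 − 121.7) mod 360) = 203.5°.
203.5° > 134.0° ⇒ outside.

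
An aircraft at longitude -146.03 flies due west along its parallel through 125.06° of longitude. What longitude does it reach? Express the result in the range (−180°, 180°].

+88.91°

Start at -146.03°; shift −125.06° → -271.09°.
-271.09° lies outside (−180°, 180°]; add 360° → +88.91°.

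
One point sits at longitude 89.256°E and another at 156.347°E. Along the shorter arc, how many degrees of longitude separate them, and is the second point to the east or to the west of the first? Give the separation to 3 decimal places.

Raw difference: 156.347 − 89.256 = 67.091°.
Normalise into (−180°, 180°]: 67.091° stays 67.091°.
Positive ⇒ the second point lies to the east; separation 67.091°.

67.091° east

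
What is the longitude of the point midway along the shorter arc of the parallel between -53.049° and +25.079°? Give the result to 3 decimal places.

-13.985°

Signed shortest Δλ from -53.049° to +25.079° is +78.128°.
Midpoint longitude = -53.049° + (+78.128°)/2 = -53.049° + 39.064° = -13.985°.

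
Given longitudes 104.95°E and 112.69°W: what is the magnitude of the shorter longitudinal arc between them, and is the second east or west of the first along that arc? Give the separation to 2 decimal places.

142.36° east

Raw difference: -112.69 − 104.95 = -217.64°.
Normalise into (−180°, 180°]: -217.64° + 360° = 142.36°.
Positive ⇒ the second point lies to the east; separation 142.36°.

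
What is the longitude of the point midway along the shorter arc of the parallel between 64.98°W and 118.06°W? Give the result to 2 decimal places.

Signed shortest Δλ from -64.98° to -118.06° is -53.08°.
Midpoint longitude = -64.98° + (-53.08°)/2 = -64.98° − 26.54° = -91.52°.

91.52°W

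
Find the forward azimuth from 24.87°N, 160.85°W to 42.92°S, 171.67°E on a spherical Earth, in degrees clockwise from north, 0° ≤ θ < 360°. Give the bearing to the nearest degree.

Δλ = 171.67 − -160.85 = 332.52°; wrapped into (−180°, 180°]: -27.48°.
θ = atan2( sin Δλ · cos φ₂ , cos φ₁ · sin φ₂ − sin φ₁ · cos φ₂ · cos Δλ )
  = atan2(-0.33791, -0.89106) = -159.232° → normalised to [0°, 360°): 200.768°.

201°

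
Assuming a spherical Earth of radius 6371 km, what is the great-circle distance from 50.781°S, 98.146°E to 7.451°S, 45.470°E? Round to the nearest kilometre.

Δλ = 45.470 − 98.146 = -52.676°.
Δφ = -7.451 − -50.781 = 43.330°.
a = sin²(Δφ/2) + cos φ₁ · cos φ₂ · sin²(Δλ/2) = 0.259701.
c = 2·atan2(√a, √(1−a)) = 1.06946 rad → d = 6371·c ≈ 6813.53 km.

6814 km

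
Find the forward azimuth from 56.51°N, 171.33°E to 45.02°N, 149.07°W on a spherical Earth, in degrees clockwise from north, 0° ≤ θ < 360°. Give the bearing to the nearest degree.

Δλ = -149.07 − 171.33 = -320.40°; wrapped into (−180°, 180°]: 39.60°.
θ = atan2( sin Δλ · cos φ₂ , cos φ₁ · sin φ₂ − sin φ₁ · cos φ₂ · cos Δλ )
  = atan2(0.45057, -0.06391) = 98.073° → normalised to [0°, 360°): 98.073°.

98°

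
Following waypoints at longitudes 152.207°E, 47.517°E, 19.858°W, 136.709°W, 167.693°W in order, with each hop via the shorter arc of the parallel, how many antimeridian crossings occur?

Leg 1: +152.207° → +47.517°, shortest Δλ = -104.69° (west) — does not cross 180°.
Leg 2: +47.517° → -19.858°, shortest Δλ = -67.375° (west) — does not cross 180°.
Leg 3: -19.858° → -136.709°, shortest Δλ = -116.851° (west) — does not cross 180°.
Leg 4: -136.709° → -167.693°, shortest Δλ = -30.984° (west) — does not cross 180°.
Total crossings: 0.

0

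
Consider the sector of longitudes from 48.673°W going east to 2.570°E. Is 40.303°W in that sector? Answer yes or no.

Band width going east from -48.673° to +2.570°: ((2.570 − -48.673) mod 360) = 51.243°.
Offset of -40.303° east of the west edge: ((-40.303 − -48.673) mod 360) = 8.370°.
8.370° ≤ 51.243° ⇒ inside.

Yes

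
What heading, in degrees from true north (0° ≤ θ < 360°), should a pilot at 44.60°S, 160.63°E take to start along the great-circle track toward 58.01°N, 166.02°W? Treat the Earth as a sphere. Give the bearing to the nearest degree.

18°

Δλ = -166.02 − 160.63 = -326.65°; wrapped into (−180°, 180°]: 33.35°.
θ = atan2( sin Δλ · cos φ₂ , cos φ₁ · sin φ₂ − sin φ₁ · cos φ₂ · cos Δλ )
  = atan2(0.29124, 0.91462) = 17.663° → normalised to [0°, 360°): 17.663°.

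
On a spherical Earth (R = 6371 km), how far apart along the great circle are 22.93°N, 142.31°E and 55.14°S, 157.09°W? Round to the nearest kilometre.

Δλ = -157.09 − 142.31 = -299.40°; wrapped into (−180°, 180°]: 60.60°.
Δφ = -55.14 − 22.93 = -78.07°.
a = sin²(Δφ/2) + cos φ₁ · cos φ₂ · sin²(Δλ/2) = 0.530638.
c = 2·atan2(√a, √(1−a)) = 1.63211 rad → d = 6371·c ≈ 10398.18 km.

10398 km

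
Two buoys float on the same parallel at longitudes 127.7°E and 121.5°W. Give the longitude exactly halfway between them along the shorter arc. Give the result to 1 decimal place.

Signed shortest Δλ from +127.7° to -121.5° is +110.8°.
Midpoint longitude = +127.7° + (+110.8°)/2 = +127.7° + 55.4° = +183.1°.
Normalise into (−180°, 180°]: -176.9°.
(The naïve average (+127.7 + -121.5)/2 = 3.1° is on the wrong side of the globe.)

176.9°W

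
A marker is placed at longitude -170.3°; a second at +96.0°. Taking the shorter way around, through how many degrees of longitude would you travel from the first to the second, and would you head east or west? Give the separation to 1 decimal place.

93.7° west

Raw difference: 96.0 − -170.3 = 266.3°.
Normalise into (−180°, 180°]: 266.3° − 360° = -93.7°.
Negative ⇒ the second point lies to the west; separation 93.7°.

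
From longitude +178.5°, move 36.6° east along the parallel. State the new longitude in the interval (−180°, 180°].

-144.9°

Start at +178.5°; shift +36.6° → +215.1°.
+215.1° lies outside (−180°, 180°]; subtract 360° → -144.9°.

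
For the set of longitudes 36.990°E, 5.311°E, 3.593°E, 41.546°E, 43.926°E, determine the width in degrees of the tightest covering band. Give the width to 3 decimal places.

40.333°

Sort the longitudes: +3.593°, +5.311°, +36.990°, +41.546°, +43.926°.
Eastward gaps between consecutive values (wrapping around): 1.718°, 31.679°, 4.556°, 2.380°, 319.667°.
Largest gap = 319.667° ⇒ minimal covering band is its complement: 360° − 319.667° = 40.333°.
Band runs from +3.593° eastward to +43.926°.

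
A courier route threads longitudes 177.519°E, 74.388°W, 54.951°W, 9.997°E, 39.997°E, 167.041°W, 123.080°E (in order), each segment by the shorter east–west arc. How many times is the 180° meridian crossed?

3

Leg 1: +177.519° → -74.388°, shortest Δλ = 108.093° (east) — crosses 180°.
Leg 2: -74.388° → -54.951°, shortest Δλ = 19.437° (east) — does not cross 180°.
Leg 3: -54.951° → +9.997°, shortest Δλ = 64.948° (east) — does not cross 180°.
Leg 4: +9.997° → +39.997°, shortest Δλ = 30.0° (east) — does not cross 180°.
Leg 5: +39.997° → -167.041°, shortest Δλ = 152.962° (east) — crosses 180°.
Leg 6: -167.041° → +123.080°, shortest Δλ = -69.879° (west) — crosses 180°.
Total crossings: 3.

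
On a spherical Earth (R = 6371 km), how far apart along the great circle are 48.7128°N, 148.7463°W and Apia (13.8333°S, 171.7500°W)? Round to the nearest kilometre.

Δλ = -171.7500 − -148.7463 = -23.0037°.
Δφ = -13.8333 − 48.7128 = -62.5461°.
a = sin²(Δφ/2) + cos φ₁ · cos φ₂ · sin²(Δλ/2) = 0.294957.
c = 2·atan2(√a, √(1−a)) = 1.14825 rad → d = 6371·c ≈ 7315.48 km.

7315 km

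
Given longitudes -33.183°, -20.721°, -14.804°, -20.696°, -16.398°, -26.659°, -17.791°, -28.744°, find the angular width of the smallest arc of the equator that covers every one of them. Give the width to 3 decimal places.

Sort the longitudes: -33.183°, -28.744°, -26.659°, -20.721°, -20.696°, -17.791°, -16.398°, -14.804°.
Eastward gaps between consecutive values (wrapping around): 4.439°, 2.085°, 5.938°, 0.025°, 2.905°, 1.393°, 1.594°, 341.621°.
Largest gap = 341.621° ⇒ minimal covering band is its complement: 360° − 341.621° = 18.379°.
Band runs from -33.183° eastward to -14.804°.

18.379°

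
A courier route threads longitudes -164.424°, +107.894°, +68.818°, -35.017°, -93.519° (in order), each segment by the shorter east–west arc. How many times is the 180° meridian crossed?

Leg 1: -164.424° → +107.894°, shortest Δλ = -87.682° (west) — crosses 180°.
Leg 2: +107.894° → +68.818°, shortest Δλ = -39.076° (west) — does not cross 180°.
Leg 3: +68.818° → -35.017°, shortest Δλ = -103.835° (west) — does not cross 180°.
Leg 4: -35.017° → -93.519°, shortest Δλ = -58.502° (west) — does not cross 180°.
Total crossings: 1.

1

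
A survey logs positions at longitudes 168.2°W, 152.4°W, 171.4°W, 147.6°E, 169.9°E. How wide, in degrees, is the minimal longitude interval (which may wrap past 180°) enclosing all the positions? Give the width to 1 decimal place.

Sort the longitudes: -171.4°, -168.2°, -152.4°, +147.6°, +169.9°.
Eastward gaps between consecutive values (wrapping around): 3.2°, 15.8°, 300.0°, 22.3°, 18.7°.
Largest gap = 300.0° ⇒ minimal covering band is its complement: 360° − 300.0° = 60.0°.
Band runs from +147.6° eastward to -152.4°, crossing the antimeridian.

60.0°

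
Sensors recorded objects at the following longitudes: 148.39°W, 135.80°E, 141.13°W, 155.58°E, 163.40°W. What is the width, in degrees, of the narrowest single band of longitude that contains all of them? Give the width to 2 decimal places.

83.07°

Sort the longitudes: -163.40°, -148.39°, -141.13°, +135.80°, +155.58°.
Eastward gaps between consecutive values (wrapping around): 15.01°, 7.26°, 276.93°, 19.78°, 41.02°.
Largest gap = 276.93° ⇒ minimal covering band is its complement: 360° − 276.93° = 83.07°.
Band runs from +135.80° eastward to -141.13°, crossing the antimeridian.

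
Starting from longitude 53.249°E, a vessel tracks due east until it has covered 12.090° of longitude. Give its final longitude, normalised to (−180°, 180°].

65.339°E

Start at +53.249°; shift +12.090° → +65.339°.
+65.339° already lies in (−180°, 180°].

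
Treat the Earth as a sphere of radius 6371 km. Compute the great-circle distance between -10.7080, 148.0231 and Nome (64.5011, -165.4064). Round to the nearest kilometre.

9221 km

Δλ = -165.4064 − 148.0231 = -313.4295°; wrapped into (−180°, 180°]: 46.5705°.
Δφ = 64.5011 − -10.7080 = 75.2091°.
a = sin²(Δφ/2) + cos φ₁ · cos φ₂ · sin²(Δλ/2) = 0.438455.
c = 2·atan2(√a, √(1−a)) = 1.44739 rad → d = 6371·c ≈ 9221.35 km.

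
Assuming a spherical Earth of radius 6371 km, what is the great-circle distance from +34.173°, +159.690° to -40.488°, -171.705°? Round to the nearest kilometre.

8804 km

Δλ = -171.705 − 159.690 = -331.395°; wrapped into (−180°, 180°]: 28.605°.
Δφ = -40.488 − 34.173 = -74.661°.
a = sin²(Δφ/2) + cos φ₁ · cos φ₂ · sin²(Δλ/2) = 0.406137.
c = 2·atan2(√a, √(1−a)) = 1.38195 rad → d = 6371·c ≈ 8804.40 km.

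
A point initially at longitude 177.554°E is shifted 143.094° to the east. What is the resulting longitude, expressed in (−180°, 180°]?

Start at +177.554°; shift +143.094° → +320.648°.
+320.648° lies outside (−180°, 180°]; subtract 360° → -39.352°.

39.352°W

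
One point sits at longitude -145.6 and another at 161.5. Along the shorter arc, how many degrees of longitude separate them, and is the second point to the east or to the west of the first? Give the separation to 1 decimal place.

Raw difference: 161.5 − -145.6 = 307.1°.
Normalise into (−180°, 180°]: 307.1° − 360° = -52.9°.
Negative ⇒ the second point lies to the west; separation 52.9°.

52.9° west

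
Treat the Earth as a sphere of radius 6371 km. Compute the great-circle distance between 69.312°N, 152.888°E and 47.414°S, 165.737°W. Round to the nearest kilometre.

13413 km

Δλ = -165.737 − 152.888 = -318.625°; wrapped into (−180°, 180°]: 41.375°.
Δφ = -47.414 − 69.312 = -116.726°.
a = sin²(Δφ/2) + cos φ₁ · cos φ₂ · sin²(Δλ/2) = 0.754697.
c = 2·atan2(√a, √(1−a)) = 2.10528 rad → d = 6371·c ≈ 13412.72 km.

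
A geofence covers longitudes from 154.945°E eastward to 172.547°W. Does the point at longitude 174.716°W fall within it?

Band width going east from +154.945° to -172.547°: ((-172.547 − 154.945) mod 360) = 32.508°.
Offset of -174.716° east of the west edge: ((-174.716 − 154.945) mod 360) = 30.339°.
30.339° ≤ 32.508° ⇒ inside.

Yes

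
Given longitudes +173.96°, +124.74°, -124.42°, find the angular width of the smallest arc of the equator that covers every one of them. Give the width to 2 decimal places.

110.84°

Sort the longitudes: -124.42°, +124.74°, +173.96°.
Eastward gaps between consecutive values (wrapping around): 249.16°, 49.22°, 61.62°.
Largest gap = 249.16° ⇒ minimal covering band is its complement: 360° − 249.16° = 110.84°.
Band runs from +124.74° eastward to -124.42°, crossing the antimeridian.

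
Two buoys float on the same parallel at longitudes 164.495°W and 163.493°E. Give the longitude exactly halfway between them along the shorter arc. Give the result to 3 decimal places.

Signed shortest Δλ from -164.495° to +163.493° is -32.012°.
Midpoint longitude = -164.495° + (-32.012°)/2 = -164.495° − 16.006° = -180.501°.
Normalise into (−180°, 180°]: +179.499°.
(The naïve average (-164.495 + +163.493)/2 = -0.501° is on the wrong side of the globe.)

179.499°E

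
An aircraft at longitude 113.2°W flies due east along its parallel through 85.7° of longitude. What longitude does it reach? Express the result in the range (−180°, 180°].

Start at -113.2°; shift +85.7° → -27.5°.
-27.5° already lies in (−180°, 180°].

27.5°W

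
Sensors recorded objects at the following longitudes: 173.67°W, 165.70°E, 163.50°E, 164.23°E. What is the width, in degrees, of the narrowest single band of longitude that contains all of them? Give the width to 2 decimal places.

22.83°

Sort the longitudes: -173.67°, +163.50°, +164.23°, +165.70°.
Eastward gaps between consecutive values (wrapping around): 337.17°, 0.73°, 1.47°, 20.63°.
Largest gap = 337.17° ⇒ minimal covering band is its complement: 360° − 337.17° = 22.83°.
Band runs from +163.50° eastward to -173.67°, crossing the antimeridian.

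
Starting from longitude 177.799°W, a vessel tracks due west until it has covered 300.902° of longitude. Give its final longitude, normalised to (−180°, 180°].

118.701°W

Start at -177.799°; shift −300.902° → -478.701°.
-478.701° lies outside (−180°, 180°]; add 360° → -118.701°.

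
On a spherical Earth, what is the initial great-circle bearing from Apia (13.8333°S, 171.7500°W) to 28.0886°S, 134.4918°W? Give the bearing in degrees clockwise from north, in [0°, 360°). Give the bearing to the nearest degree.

118°

Δλ = -134.4918 − -171.7500 = 37.2582°.
θ = atan2( sin Δλ · cos φ₂ , cos φ₁ · sin φ₂ − sin φ₁ · cos φ₂ · cos Δλ )
  = atan2(0.53410, -0.28929) = 118.442° → normalised to [0°, 360°): 118.442°.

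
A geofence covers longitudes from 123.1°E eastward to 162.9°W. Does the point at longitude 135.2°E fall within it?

Yes

Band width going east from +123.1° to -162.9°: ((-162.9 − 123.1) mod 360) = 74.0°.
Offset of +135.2° east of the west edge: ((135.2 − 123.1) mod 360) = 12.1°.
12.1° ≤ 74.0° ⇒ inside.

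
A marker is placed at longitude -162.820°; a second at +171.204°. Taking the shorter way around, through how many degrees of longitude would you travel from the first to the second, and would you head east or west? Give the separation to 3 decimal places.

25.976° west

Raw difference: 171.204 − -162.820 = 334.024°.
Normalise into (−180°, 180°]: 334.024° − 360° = -25.976°.
Negative ⇒ the second point lies to the west; separation 25.976°.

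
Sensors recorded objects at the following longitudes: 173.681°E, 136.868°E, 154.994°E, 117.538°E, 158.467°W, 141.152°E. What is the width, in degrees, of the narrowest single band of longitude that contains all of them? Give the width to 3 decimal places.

83.995°

Sort the longitudes: -158.467°, +117.538°, +136.868°, +141.152°, +154.994°, +173.681°.
Eastward gaps between consecutive values (wrapping around): 276.005°, 19.330°, 4.284°, 13.842°, 18.687°, 27.852°.
Largest gap = 276.005° ⇒ minimal covering band is its complement: 360° − 276.005° = 83.995°.
Band runs from +117.538° eastward to -158.467°, crossing the antimeridian.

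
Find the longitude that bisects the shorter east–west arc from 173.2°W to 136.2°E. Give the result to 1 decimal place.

Signed shortest Δλ from -173.2° to +136.2° is -50.6°.
Midpoint longitude = -173.2° + (-50.6°)/2 = -173.2° − 25.3° = -198.5°.
Normalise into (−180°, 180°]: +161.5°.
(The naïve average (-173.2 + +136.2)/2 = -18.5° is on the wrong side of the globe.)

161.5°E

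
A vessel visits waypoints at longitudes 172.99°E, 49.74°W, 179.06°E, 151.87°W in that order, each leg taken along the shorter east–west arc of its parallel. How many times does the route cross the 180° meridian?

Leg 1: +172.99° → -49.74°, shortest Δλ = 137.27° (east) — crosses 180°.
Leg 2: -49.74° → +179.06°, shortest Δλ = -131.2° (west) — crosses 180°.
Leg 3: +179.06° → -151.87°, shortest Δλ = 29.07° (east) — crosses 180°.
Total crossings: 3.

3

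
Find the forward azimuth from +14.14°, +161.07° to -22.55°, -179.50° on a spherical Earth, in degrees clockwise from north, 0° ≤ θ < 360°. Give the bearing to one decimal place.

152.3°

Δλ = -179.50 − 161.07 = -340.57°; wrapped into (−180°, 180°]: 19.43°.
θ = atan2( sin Δλ · cos φ₂ , cos φ₁ · sin φ₂ − sin φ₁ · cos φ₂ · cos Δλ )
  = atan2(0.30722, -0.58464) = 152.278° → normalised to [0°, 360°): 152.278°.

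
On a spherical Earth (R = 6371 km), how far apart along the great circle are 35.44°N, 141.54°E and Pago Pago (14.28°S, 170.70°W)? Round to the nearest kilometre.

7471 km

Δλ = -170.70 − 141.54 = -312.24°; wrapped into (−180°, 180°]: 47.76°.
Δφ = -14.28 − 35.44 = -49.72°.
a = sin²(Δφ/2) + cos φ₁ · cos φ₂ · sin²(Δλ/2) = 0.306131.
c = 2·atan2(√a, √(1−a)) = 1.17262 rad → d = 6371·c ≈ 7470.76 km.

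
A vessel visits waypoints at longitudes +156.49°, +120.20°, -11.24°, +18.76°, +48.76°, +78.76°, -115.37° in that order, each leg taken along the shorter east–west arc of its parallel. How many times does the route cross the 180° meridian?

Leg 1: +156.49° → +120.20°, shortest Δλ = -36.29° (west) — does not cross 180°.
Leg 2: +120.20° → -11.24°, shortest Δλ = -131.44° (west) — does not cross 180°.
Leg 3: -11.24° → +18.76°, shortest Δλ = 30.0° (east) — does not cross 180°.
Leg 4: +18.76° → +48.76°, shortest Δλ = 30.0° (east) — does not cross 180°.
Leg 5: +48.76° → +78.76°, shortest Δλ = 30.0° (east) — does not cross 180°.
Leg 6: +78.76° → -115.37°, shortest Δλ = 165.87° (east) — crosses 180°.
Total crossings: 1.

1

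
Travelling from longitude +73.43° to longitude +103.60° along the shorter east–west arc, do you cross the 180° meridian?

Signed shortest Δλ = ((103.60 − 73.43 + 180) mod 360) − 180 = 30.17°.
Going east by 30.17° from +73.43° reaches +103.60° without touching 180°.

No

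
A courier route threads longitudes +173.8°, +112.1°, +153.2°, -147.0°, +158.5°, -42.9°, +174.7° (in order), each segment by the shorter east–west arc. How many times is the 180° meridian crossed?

4

Leg 1: +173.8° → +112.1°, shortest Δλ = -61.7° (west) — does not cross 180°.
Leg 2: +112.1° → +153.2°, shortest Δλ = 41.1° (east) — does not cross 180°.
Leg 3: +153.2° → -147.0°, shortest Δλ = 59.8° (east) — crosses 180°.
Leg 4: -147.0° → +158.5°, shortest Δλ = -54.5° (west) — crosses 180°.
Leg 5: +158.5° → -42.9°, shortest Δλ = 158.6° (east) — crosses 180°.
Leg 6: -42.9° → +174.7°, shortest Δλ = -142.4° (west) — crosses 180°.
Total crossings: 4.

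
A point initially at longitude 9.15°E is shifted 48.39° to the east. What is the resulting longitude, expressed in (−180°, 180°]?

Start at +9.15°; shift +48.39° → +57.54°.
+57.54° already lies in (−180°, 180°].

57.54°E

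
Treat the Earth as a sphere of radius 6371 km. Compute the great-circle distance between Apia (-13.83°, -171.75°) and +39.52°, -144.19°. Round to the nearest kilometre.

Δλ = -144.19 − -171.75 = 27.56°.
Δφ = 39.52 − -13.83 = 53.35°.
a = sin²(Δφ/2) + cos φ₁ · cos φ₂ · sin²(Δλ/2) = 0.244035.
c = 2·atan2(√a, √(1−a)) = 1.03337 rad → d = 6371·c ≈ 6583.58 km.

6584 km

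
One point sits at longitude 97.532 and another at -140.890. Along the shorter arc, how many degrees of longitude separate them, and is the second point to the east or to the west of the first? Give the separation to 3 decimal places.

121.578° east

Raw difference: -140.890 − 97.532 = -238.422°.
Normalise into (−180°, 180°]: -238.422° + 360° = 121.578°.
Positive ⇒ the second point lies to the east; separation 121.578°.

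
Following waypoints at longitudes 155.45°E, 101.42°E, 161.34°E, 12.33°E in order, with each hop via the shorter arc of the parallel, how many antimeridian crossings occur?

0

Leg 1: +155.45° → +101.42°, shortest Δλ = -54.03° (west) — does not cross 180°.
Leg 2: +101.42° → +161.34°, shortest Δλ = 59.92° (east) — does not cross 180°.
Leg 3: +161.34° → +12.33°, shortest Δλ = -149.01° (west) — does not cross 180°.
Total crossings: 0.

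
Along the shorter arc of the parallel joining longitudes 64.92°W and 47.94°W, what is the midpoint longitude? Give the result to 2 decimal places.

56.43°W

Signed shortest Δλ from -64.92° to -47.94° is +16.98°.
Midpoint longitude = -64.92° + (+16.98°)/2 = -64.92° + 8.49° = -56.43°.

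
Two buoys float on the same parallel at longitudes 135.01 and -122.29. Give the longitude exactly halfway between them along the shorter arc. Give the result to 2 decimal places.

Signed shortest Δλ from +135.01° to -122.29° is +102.70°.
Midpoint longitude = +135.01° + (+102.70°)/2 = +135.01° + 51.35° = +186.36°.
Normalise into (−180°, 180°]: -173.64°.
(The naïve average (+135.01 + -122.29)/2 = 6.36° is on the wrong side of the globe.)

-173.64°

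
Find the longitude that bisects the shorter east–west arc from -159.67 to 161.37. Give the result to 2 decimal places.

-179.15°

Signed shortest Δλ from -159.67° to +161.37° is -38.96°.
Midpoint longitude = -159.67° + (-38.96°)/2 = -159.67° − 19.48° = -179.15°.
(The naïve average (-159.67 + +161.37)/2 = 0.85° is on the wrong side of the globe.)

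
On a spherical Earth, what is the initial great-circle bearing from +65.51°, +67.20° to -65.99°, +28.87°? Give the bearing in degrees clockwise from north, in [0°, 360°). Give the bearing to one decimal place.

Δλ = 28.87 − 67.20 = -38.33°.
θ = atan2( sin Δλ · cos φ₂ , cos φ₁ · sin φ₂ − sin φ₁ · cos φ₂ · cos Δλ )
  = atan2(-0.25235, -0.66914) = -159.337° → normalised to [0°, 360°): 200.663°.

200.7°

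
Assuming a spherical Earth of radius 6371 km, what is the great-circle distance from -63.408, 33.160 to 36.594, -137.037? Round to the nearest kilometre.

16960 km

Δλ = -137.037 − 33.160 = -170.197°.
Δφ = 36.594 − -63.408 = 100.002°.
a = sin²(Δφ/2) + cos φ₁ · cos φ₂ · sin²(Δλ/2) = 0.943614.
c = 2·atan2(√a, √(1−a)) = 2.66210 rad → d = 6371·c ≈ 16960.22 km.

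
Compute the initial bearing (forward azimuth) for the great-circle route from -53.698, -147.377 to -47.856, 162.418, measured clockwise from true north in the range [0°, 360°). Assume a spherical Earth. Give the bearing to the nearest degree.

260°

Δλ = 162.418 − -147.377 = 309.795°; wrapped into (−180°, 180°]: -50.205°.
θ = atan2( sin Δλ · cos φ₂ , cos φ₁ · sin φ₂ − sin φ₁ · cos φ₂ · cos Δλ )
  = atan2(-0.51555, -0.09287) = -100.211° → normalised to [0°, 360°): 259.789°.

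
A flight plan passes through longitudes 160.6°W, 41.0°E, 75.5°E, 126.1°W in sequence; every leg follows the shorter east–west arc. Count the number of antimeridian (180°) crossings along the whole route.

Leg 1: -160.6° → +41.0°, shortest Δλ = -158.4° (west) — crosses 180°.
Leg 2: +41.0° → +75.5°, shortest Δλ = 34.5° (east) — does not cross 180°.
Leg 3: +75.5° → -126.1°, shortest Δλ = 158.4° (east) — crosses 180°.
Total crossings: 2.

2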